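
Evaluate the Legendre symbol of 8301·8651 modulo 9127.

By multiplicativity, (8301·8651/9127) = (8301/9127)·(8651/9127).
First factor (8301/9127):
8301 ≡ 1 (mod 4), so quadratic reciprocity gives (8301/9127) = (9127/8301). Reduce: 9127 ≡ 826 (mod 8301). Now have (826/8301).
Factor out 2: 826 = 2·413. Since 8301 ≡ 5 (mod 8), (2/8301) = -1. Now have -(413/8301).
413 ≡ 1 (mod 4), so quadratic reciprocity gives (413/8301) = (8301/413). Reduce: 8301 ≡ 41 (mod 413). Now have -(41/413).
41 ≡ 1 (mod 4), so quadratic reciprocity gives (41/413) = (413/41). Reduce: 413 ≡ 3 (mod 41). Now have -(3/41).
41 ≡ 1 (mod 4), so quadratic reciprocity gives (3/41) = (41/3). Reduce: 41 ≡ 2 (mod 3). Now have -(2/3).
Factor out 2: 2 = 2. Since 3 ≡ 3 (mod 8), (2/3) = -1. Now have (1/3).
(1/3) = 1. Collecting the sign factors: 1.
Second factor (8651/9127):
Both 8651 ≡ 3 and 9127 ≡ 3 (mod 4), so reciprocity gives (8651/9127) = -(9127/8651). Reduce: 9127 ≡ 476 (mod 8651). Now have -(476/8651).
Factor out 2: 476 = 2^2·119. Since 8651 ≡ 3 (mod 8), (2/8651) = -1, and (2/8651)^2 = +1. Now have -(119/8651).
Both 119 ≡ 3 and 8651 ≡ 3 (mod 4), so reciprocity gives (119/8651) = -(8651/119). Reduce: 8651 ≡ 83 (mod 119). Now have (83/119).
Both 83 ≡ 3 and 119 ≡ 3 (mod 4), so reciprocity gives (83/119) = -(119/83). Reduce: 119 ≡ 36 (mod 83). Now have -(36/83).
Factor out 2: 36 = 2^2·9. Since 83 ≡ 3 (mod 8), (2/83) = -1, and (2/83)^2 = +1. Now have -(9/83).
9 ≡ 1 (mod 4), so quadratic reciprocity gives (9/83) = (83/9). Reduce: 83 ≡ 2 (mod 9). Now have -(2/9).
Factor out 2: 2 = 2. Since 9 ≡ 1 (mod 8), (2/9) = +1. Now have -(1/9).
(1/9) = 1. Collecting the sign factors: -1.
Product: (1)·(-1) = -1.

-1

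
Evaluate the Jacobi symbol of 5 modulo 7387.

-1

5 ≡ 1 (mod 4), so quadratic reciprocity gives (5 / 7387) = (7387 / 5). Reduce: 7387 ≡ 2 (mod 5). Now have (2 / 5).
Factor out 2: 2 = 2. Since 5 ≡ 5 (mod 8), (2 / 5) = -1. Now have -(1 / 5).
(1 / 5) = 1. Collecting the sign factors: -1.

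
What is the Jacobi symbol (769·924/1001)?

By multiplicativity, (769·924/1001) = (769/1001)·(924/1001).
First factor (769/1001):
(769/1001)
  = (1001/769)    [QR: 769 ≡ 1 mod 4, sign kept]
  = (232/769)    [1001 ≡ 232 mod 769]
  = (29/769)    [769 ≡ 1 mod 8 ⇒ (2/769)^3 = +1]
  = (769/29)    [QR: 29 ≡ 1 mod 4, sign kept]
  = (15/29)    [769 ≡ 15 mod 29]
  = (29/15)    [QR: 29 ≡ 1 mod 4, sign kept]
  = (14/15)    [29 ≡ 14 mod 15]
  = (7/15)    [15 ≡ 7 mod 8 ⇒ (2/15) = +1]
  = -(15/7)    [QR: both ≡ 3 mod 4, sign flips]
  = -(1/7)    [15 ≡ 1 mod 7]
  = -1    [(1/7) = 1]
Second factor (924/1001):
(924/1001)
  = (231/1001)    [1001 ≡ 1 mod 8 ⇒ (2/1001)^2 = +1]
  = (1001/231)    [QR: 1001 ≡ 1 mod 4, sign kept]
  = (77/231)    [1001 ≡ 77 mod 231]
  = (231/77)    [QR: 77 ≡ 1 mod 4, sign kept]
  = (0/77)    [231 ≡ 0 mod 77]
  = 0    [numerator 0, gcd > 1]
Product: (-1)·(0) = 0.

0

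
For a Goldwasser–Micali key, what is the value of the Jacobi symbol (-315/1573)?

1

(-315/1573)
  = (1258/1573)    [-315 ≡ 1258 mod 1573]
  = -(629/1573)    [1573 ≡ 5 mod 8 ⇒ (2/1573) = -1]
  = -(1573/629)    [QR: 629 ≡ 1 mod 4, sign kept]
  = -(315/629)    [1573 ≡ 315 mod 629]
  = -(629/315)    [QR: 629 ≡ 1 mod 4, sign kept]
  = -(314/315)    [629 ≡ 314 mod 315]
  = (157/315)    [315 ≡ 3 mod 8 ⇒ (2/315) = -1]
  = (315/157)    [QR: 157 ≡ 1 mod 4, sign kept]
  = (1/157)    [315 ≡ 1 mod 157]
  = 1    [(1/157) = 1]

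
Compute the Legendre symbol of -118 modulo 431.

(-118 / 431)
  = (313 / 431)    [-118 ≡ 313 mod 431]
  = (431 / 313)    [QR: 313 ≡ 1 mod 4, sign kept]
  = (118 / 313)    [431 ≡ 118 mod 313]
  = (59 / 313)    [313 ≡ 1 mod 8 ⇒ (2 / 313) = +1]
  = (313 / 59)    [QR: 313 ≡ 1 mod 4, sign kept]
  = (18 / 59)    [313 ≡ 18 mod 59]
  = -(9 / 59)    [59 ≡ 3 mod 8 ⇒ (2 / 59) = -1]
  = -(59 / 9)    [QR: 9 ≡ 1 mod 4, sign kept]
  = -(5 / 9)    [59 ≡ 5 mod 9]
  = -(9 / 5)    [QR: 5 ≡ 1 mod 4, sign kept]
  = -(4 / 5)    [9 ≡ 4 mod 5]
  = -(1 / 5)    [5 ≡ 5 mod 8 ⇒ (2 / 5)^2 = +1]
  = -1    [(1 / 5) = 1]

-1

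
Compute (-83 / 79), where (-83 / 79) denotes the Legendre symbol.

-1

(-83 / 79)
  = (75 / 79)    [-83 ≡ 75 mod 79]
  = -(79 / 75)    [QR: both ≡ 3 mod 4, sign flips]
  = -(4 / 75)    [79 ≡ 4 mod 75]
  = -(1 / 75)    [75 ≡ 3 mod 8 ⇒ (2 / 75)^2 = +1]
  = -1    [(1 / 75) = 1]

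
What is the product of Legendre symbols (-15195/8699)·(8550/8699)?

By multiplicativity, (-15195·8550/8699) = (-15195/8699)·(8550/8699).
First factor (-15195/8699):
Reduce the numerator: -15195 ≡ 2203 (mod 8699), so (-15195/8699) = (2203/8699).
Both 2203 ≡ 3 and 8699 ≡ 3 (mod 4), so reciprocity gives (2203/8699) = -(8699/2203). Reduce: 8699 ≡ 2090 (mod 2203). Now have -(2090/2203).
Factor out 2: 2090 = 2·1045. Since 2203 ≡ 3 (mod 8), (2/2203) = -1. Now have (1045/2203).
1045 ≡ 1 (mod 4), so quadratic reciprocity gives (1045/2203) = (2203/1045). Reduce: 2203 ≡ 113 (mod 1045). Now have (113/1045).
113 ≡ 1 (mod 4), so quadratic reciprocity gives (113/1045) = (1045/113). Reduce: 1045 ≡ 28 (mod 113). Now have (28/113).
Factor out 2: 28 = 2^2·7. Since 113 ≡ 1 (mod 8), (2/113) = +1, and (2/113)^2 = +1. Now have (7/113).
113 ≡ 1 (mod 4), so quadratic reciprocity gives (7/113) = (113/7). Reduce: 113 ≡ 1 (mod 7). Now have (1/7).
(1/7) = 1. Collecting the sign factors: 1.
Second factor (8550/8699):
Factor out 2: 8550 = 2·4275. Since 8699 ≡ 3 (mod 8), (2/8699) = -1. Now have -(4275/8699).
Both 4275 ≡ 3 and 8699 ≡ 3 (mod 4), so reciprocity gives (4275/8699) = -(8699/4275). Reduce: 8699 ≡ 149 (mod 4275). Now have (149/4275).
149 ≡ 1 (mod 4), so quadratic reciprocity gives (149/4275) = (4275/149). Reduce: 4275 ≡ 103 (mod 149). Now have (103/149).
149 ≡ 1 (mod 4), so quadratic reciprocity gives (103/149) = (149/103). Reduce: 149 ≡ 46 (mod 103). Now have (46/103).
Factor out 2: 46 = 2·23. Since 103 ≡ 7 (mod 8), (2/103) = +1. Now have (23/103).
Both 23 ≡ 3 and 103 ≡ 3 (mod 4), so reciprocity gives (23/103) = -(103/23). Reduce: 103 ≡ 11 (mod 23). Now have -(11/23).
Both 11 ≡ 3 and 23 ≡ 3 (mod 4), so reciprocity gives (11/23) = -(23/11). Reduce: 23 ≡ 1 (mod 11). Now have (1/11).
(1/11) = 1. Collecting the sign factors: 1.
Product: (1)·(1) = 1.

1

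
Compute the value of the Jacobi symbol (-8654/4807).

1

(-8654/4807)
  = (960/4807)    [-8654 ≡ 960 mod 4807]
  = (15/4807)    [4807 ≡ 7 mod 8 ⇒ (2/4807)^6 = +1]
  = -(4807/15)    [QR: both ≡ 3 mod 4, sign flips]
  = -(7/15)    [4807 ≡ 7 mod 15]
  = (15/7)    [QR: both ≡ 3 mod 4, sign flips]
  = (1/7)    [15 ≡ 1 mod 7]
  = 1    [(1/7) = 1]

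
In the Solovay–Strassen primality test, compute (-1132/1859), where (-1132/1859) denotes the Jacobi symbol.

(-1132/1859)
  = -(1132/1859)    [1859 ≡ 3 mod 4 ⇒ (-1/1859) = -1]
  = -(283/1859)    [1859 ≡ 3 mod 8 ⇒ (2/1859)^2 = +1]
  = (1859/283)    [QR: both ≡ 3 mod 4, sign flips]
  = (161/283)    [1859 ≡ 161 mod 283]
  = (283/161)    [QR: 161 ≡ 1 mod 4, sign kept]
  = (122/161)    [283 ≡ 122 mod 161]
  = (61/161)    [161 ≡ 1 mod 8 ⇒ (2/161) = +1]
  = (161/61)    [QR: 61 ≡ 1 mod 4, sign kept]
  = (39/61)    [161 ≡ 39 mod 61]
  = (61/39)    [QR: 61 ≡ 1 mod 4, sign kept]
  = (22/39)    [61 ≡ 22 mod 39]
  = (11/39)    [39 ≡ 7 mod 8 ⇒ (2/39) = +1]
  = -(39/11)    [QR: both ≡ 3 mod 4, sign flips]
  = -(6/11)    [39 ≡ 6 mod 11]
  = (3/11)    [11 ≡ 3 mod 8 ⇒ (2/11) = -1]
  = -(11/3)    [QR: both ≡ 3 mod 4, sign flips]
  = -(2/3)    [11 ≡ 2 mod 3]
  = (1/3)    [3 ≡ 3 mod 8 ⇒ (2/3) = -1]
  = 1    [(1/3) = 1]

1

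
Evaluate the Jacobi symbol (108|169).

1

(108|169)
  = (27|169)    [169 ≡ 1 mod 8 ⇒ (2|169)^2 = +1]
  = (169|27)    [QR: 169 ≡ 1 mod 4, sign kept]
  = (7|27)    [169 ≡ 7 mod 27]
  = -(27|7)    [QR: both ≡ 3 mod 4, sign flips]
  = -(6|7)    [27 ≡ 6 mod 7]
  = -(3|7)    [7 ≡ 7 mod 8 ⇒ (2|7) = +1]
  = (7|3)    [QR: both ≡ 3 mod 4, sign flips]
  = (1|3)    [7 ≡ 1 mod 3]
  = 1    [(1|3) = 1]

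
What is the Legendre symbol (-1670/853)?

(-1670/853)
  = (36/853)    [-1670 ≡ 36 mod 853]
  = (9/853)    [853 ≡ 5 mod 8 ⇒ (2/853)^2 = +1]
  = (853/9)    [QR: 9 ≡ 1 mod 4, sign kept]
  = (7/9)    [853 ≡ 7 mod 9]
  = (9/7)    [QR: 9 ≡ 1 mod 4, sign kept]
  = (2/7)    [9 ≡ 2 mod 7]
  = (1/7)    [7 ≡ 7 mod 8 ⇒ (2/7) = +1]
  = 1    [(1/7) = 1]

1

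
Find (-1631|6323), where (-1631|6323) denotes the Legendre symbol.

1

(-1631|6323)
  = (4692|6323)    [-1631 ≡ 4692 mod 6323]
  = (1173|6323)    [6323 ≡ 3 mod 8 ⇒ (2|6323)^2 = +1]
  = (6323|1173)    [QR: 1173 ≡ 1 mod 4, sign kept]
  = (458|1173)    [6323 ≡ 458 mod 1173]
  = -(229|1173)    [1173 ≡ 5 mod 8 ⇒ (2|1173) = -1]
  = -(1173|229)    [QR: 229 ≡ 1 mod 4, sign kept]
  = -(28|229)    [1173 ≡ 28 mod 229]
  = -(7|229)    [229 ≡ 5 mod 8 ⇒ (2|229)^2 = +1]
  = -(229|7)    [QR: 229 ≡ 1 mod 4, sign kept]
  = -(5|7)    [229 ≡ 5 mod 7]
  = -(7|5)    [QR: 5 ≡ 1 mod 4, sign kept]
  = -(2|5)    [7 ≡ 2 mod 5]
  = (1|5)    [5 ≡ 5 mod 8 ⇒ (2|5) = -1]
  = 1    [(1|5) = 1]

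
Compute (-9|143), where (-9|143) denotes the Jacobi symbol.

-1

(-9|143)
  = (134|143)    [-9 ≡ 134 mod 143]
  = (67|143)    [143 ≡ 7 mod 8 ⇒ (2|143) = +1]
  = -(143|67)    [QR: both ≡ 3 mod 4, sign flips]
  = -(9|67)    [143 ≡ 9 mod 67]
  = -(67|9)    [QR: 9 ≡ 1 mod 4, sign kept]
  = -(4|9)    [67 ≡ 4 mod 9]
  = -(1|9)    [9 ≡ 1 mod 8 ⇒ (2|9)^2 = +1]
  = -1    [(1|9) = 1]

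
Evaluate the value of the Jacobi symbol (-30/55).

(-30/55)
  = -(30/55)    [55 ≡ 3 mod 4 ⇒ (-1/55) = -1]
  = -(15/55)    [55 ≡ 7 mod 8 ⇒ (2/55) = +1]
  = (55/15)    [QR: both ≡ 3 mod 4, sign flips]
  = (10/15)    [55 ≡ 10 mod 15]
  = (5/15)    [15 ≡ 7 mod 8 ⇒ (2/15) = +1]
  = (15/5)    [QR: 5 ≡ 1 mod 4, sign kept]
  = (0/5)    [15 ≡ 0 mod 5]
  = 0    [numerator 0, gcd > 1]

0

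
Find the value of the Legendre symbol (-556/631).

Pull out -1: (-556/631) = (-1/631)·(556/631). Since 631 ≡ 3 (mod 4), (-1/631) = -1. Now have -(556/631).
Factor out 2: 556 = 2^2·139. Since 631 ≡ 7 (mod 8), (2/631) = +1, and (2/631)^2 = +1. Now have -(139/631).
Both 139 ≡ 3 and 631 ≡ 3 (mod 4), so reciprocity gives (139/631) = -(631/139). Reduce: 631 ≡ 75 (mod 139). Now have (75/139).
Both 75 ≡ 3 and 139 ≡ 3 (mod 4), so reciprocity gives (75/139) = -(139/75). Reduce: 139 ≡ 64 (mod 75). Now have -(64/75).
Factor out 2: 64 = 2^6. Since 75 ≡ 3 (mod 8), (2/75) = -1, and (2/75)^6 = +1. Now have -(1/75).
(1/75) = 1. Collecting the sign factors: -1.

-1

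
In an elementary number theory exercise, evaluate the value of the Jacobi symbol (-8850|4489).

(-8850|4489)
  = (128|4489)    [-8850 ≡ 128 mod 4489]
  = (1|4489)    [4489 ≡ 1 mod 8 ⇒ (2|4489)^7 = +1]
  = 1    [(1|4489) = 1]

1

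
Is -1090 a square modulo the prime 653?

yes

(-1090|653)
  = (216|653)    [-1090 ≡ 216 mod 653]
  = -(27|653)    [653 ≡ 5 mod 8 ⇒ (2|653)^3 = -1]
  = -(653|27)    [QR: 653 ≡ 1 mod 4, sign kept]
  = -(5|27)    [653 ≡ 5 mod 27]
  = -(27|5)    [QR: 5 ≡ 1 mod 4, sign kept]
  = -(2|5)    [27 ≡ 2 mod 5]
  = (1|5)    [5 ≡ 5 mod 8 ⇒ (2|5) = -1]
  = 1    [(1|5) = 1]
(-1090|653) = 1, and 653 is prime, so -1090 is a quadratic residue mod 653.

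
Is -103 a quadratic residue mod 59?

(-103/59)
  = -(103/59)    [59 ≡ 3 mod 4 ⇒ (-1/59) = -1]
  = -(44/59)    [103 ≡ 44 mod 59]
  = -(11/59)    [59 ≡ 3 mod 8 ⇒ (2/59)^2 = +1]
  = (59/11)    [QR: both ≡ 3 mod 4, sign flips]
  = (4/11)    [59 ≡ 4 mod 11]
  = (1/11)    [11 ≡ 3 mod 8 ⇒ (2/11)^2 = +1]
  = 1    [(1/11) = 1]
The Legendre symbol is 1, so x^2 ≡ -103 (mod 59) has solution.

yes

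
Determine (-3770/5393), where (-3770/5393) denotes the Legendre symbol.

(-3770/5393)
  = (3770/5393)    [5393 ≡ 1 mod 4 ⇒ (-1/5393) = +1]
  = (1885/5393)    [5393 ≡ 1 mod 8 ⇒ (2/5393) = +1]
  = (5393/1885)    [QR: 1885 ≡ 1 mod 4, sign kept]
  = (1623/1885)    [5393 ≡ 1623 mod 1885]
  = (1885/1623)    [QR: 1885 ≡ 1 mod 4, sign kept]
  = (262/1623)    [1885 ≡ 262 mod 1623]
  = (131/1623)    [1623 ≡ 7 mod 8 ⇒ (2/1623) = +1]
  = -(1623/131)    [QR: both ≡ 3 mod 4, sign flips]
  = -(51/131)    [1623 ≡ 51 mod 131]
  = (131/51)    [QR: both ≡ 3 mod 4, sign flips]
  = (29/51)    [131 ≡ 29 mod 51]
  = (51/29)    [QR: 29 ≡ 1 mod 4, sign kept]
  = (22/29)    [51 ≡ 22 mod 29]
  = -(11/29)    [29 ≡ 5 mod 8 ⇒ (2/29) = -1]
  = -(29/11)    [QR: 29 ≡ 1 mod 4, sign kept]
  = -(7/11)    [29 ≡ 7 mod 11]
  = (11/7)    [QR: both ≡ 3 mod 4, sign flips]
  = (4/7)    [11 ≡ 4 mod 7]
  = (1/7)    [7 ≡ 7 mod 8 ⇒ (2/7)^2 = +1]
  = 1    [(1/7) = 1]

1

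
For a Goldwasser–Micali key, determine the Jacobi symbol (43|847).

1

(43|847)
  = -(847|43)    [QR: both ≡ 3 mod 4, sign flips]
  = -(30|43)    [847 ≡ 30 mod 43]
  = (15|43)    [43 ≡ 3 mod 8 ⇒ (2|43) = -1]
  = -(43|15)    [QR: both ≡ 3 mod 4, sign flips]
  = -(13|15)    [43 ≡ 13 mod 15]
  = -(15|13)    [QR: 13 ≡ 1 mod 4, sign kept]
  = -(2|13)    [15 ≡ 2 mod 13]
  = (1|13)    [13 ≡ 5 mod 8 ⇒ (2|13) = -1]
  = 1    [(1|13) = 1]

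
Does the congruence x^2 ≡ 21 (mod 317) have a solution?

(21/317)
  = (317/21)    [QR: 21 ≡ 1 mod 4, sign kept]
  = (2/21)    [317 ≡ 2 mod 21]
  = -(1/21)    [21 ≡ 5 mod 8 ⇒ (2/21) = -1]
  = -1    [(1/21) = 1]
The Legendre symbol is -1, so x^2 ≡ 21 (mod 317) has no solution.

no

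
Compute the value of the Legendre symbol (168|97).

-1

(168|97)
  = (71|97)    [168 ≡ 71 mod 97]
  = (97|71)    [QR: 97 ≡ 1 mod 4, sign kept]
  = (26|71)    [97 ≡ 26 mod 71]
  = (13|71)    [71 ≡ 7 mod 8 ⇒ (2|71) = +1]
  = (71|13)    [QR: 13 ≡ 1 mod 4, sign kept]
  = (6|13)    [71 ≡ 6 mod 13]
  = -(3|13)    [13 ≡ 5 mod 8 ⇒ (2|13) = -1]
  = -(13|3)    [QR: 13 ≡ 1 mod 4, sign kept]
  = -(1|3)    [13 ≡ 1 mod 3]
  = -1    [(1|3) = 1]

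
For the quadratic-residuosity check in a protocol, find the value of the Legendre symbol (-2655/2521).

Pull out -1: (-2655/2521) = (-1/2521)·(2655/2521). Since 2521 ≡ 1 (mod 4), (-1/2521) = +1. Now have (2655/2521).
Reduce the numerator: 2655 ≡ 134 (mod 2521), so (2655/2521) = (134/2521).
Factor out 2: 134 = 2·67. Since 2521 ≡ 1 (mod 8), (2/2521) = +1. Now have (67/2521).
2521 ≡ 1 (mod 4), so quadratic reciprocity gives (67/2521) = (2521/67). Reduce: 2521 ≡ 42 (mod 67). Now have (42/67).
Factor out 2: 42 = 2·21. Since 67 ≡ 3 (mod 8), (2/67) = -1. Now have -(21/67).
21 ≡ 1 (mod 4), so quadratic reciprocity gives (21/67) = (67/21). Reduce: 67 ≡ 4 (mod 21). Now have -(4/21).
Factor out 2: 4 = 2^2. Since 21 ≡ 5 (mod 8), (2/21) = -1, and (2/21)^2 = +1. Now have -(1/21).
(1/21) = 1. Collecting the sign factors: -1.

-1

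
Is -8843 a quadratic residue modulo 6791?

Pull out -1: (-8843/6791) = (-1/6791)·(8843/6791). Since 6791 ≡ 3 (mod 4), (-1/6791) = -1. Now have -(8843/6791).
Reduce the numerator: 8843 ≡ 2052 (mod 6791), so (8843/6791) = (2052/6791).
Factor out 2: 2052 = 2^2·513. Since 6791 ≡ 7 (mod 8), (2/6791) = +1, and (2/6791)^2 = +1. Now have -(513/6791).
513 ≡ 1 (mod 4), so quadratic reciprocity gives (513/6791) = (6791/513). Reduce: 6791 ≡ 122 (mod 513). Now have -(122/513).
Factor out 2: 122 = 2·61. Since 513 ≡ 1 (mod 8), (2/513) = +1. Now have -(61/513).
61 ≡ 1 (mod 4), so quadratic reciprocity gives (61/513) = (513/61). Reduce: 513 ≡ 25 (mod 61). Now have -(25/61).
25 ≡ 1 (mod 4), so quadratic reciprocity gives (25/61) = (61/25). Reduce: 61 ≡ 11 (mod 25). Now have -(11/25).
25 ≡ 1 (mod 4), so quadratic reciprocity gives (11/25) = (25/11). Reduce: 25 ≡ 3 (mod 11). Now have -(3/11).
Both 3 ≡ 3 and 11 ≡ 3 (mod 4), so reciprocity gives (3/11) = -(11/3). Reduce: 11 ≡ 2 (mod 3). Now have (2/3).
Factor out 2: 2 = 2. Since 3 ≡ 3 (mod 8), (2/3) = -1. Now have -(1/3).
(1/3) = 1. Collecting the sign factors: -1.
The Legendre symbol is -1, so x^2 ≡ -8843 (mod 6791) has no solution.

no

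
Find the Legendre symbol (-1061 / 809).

Reduce the numerator: -1061 ≡ 557 (mod 809), so (-1061 / 809) = (557 / 809).
557 ≡ 1 (mod 4), so quadratic reciprocity gives (557 / 809) = (809 / 557). Reduce: 809 ≡ 252 (mod 557). Now have (252 / 557).
Factor out 2: 252 = 2^2·63. Since 557 ≡ 5 (mod 8), (2 / 557) = -1, and (2 / 557)^2 = +1. Now have (63 / 557).
557 ≡ 1 (mod 4), so quadratic reciprocity gives (63 / 557) = (557 / 63). Reduce: 557 ≡ 53 (mod 63). Now have (53 / 63).
53 ≡ 1 (mod 4), so quadratic reciprocity gives (53 / 63) = (63 / 53). Reduce: 63 ≡ 10 (mod 53). Now have (10 / 53).
Factor out 2: 10 = 2·5. Since 53 ≡ 5 (mod 8), (2 / 53) = -1. Now have -(5 / 53).
5 ≡ 1 (mod 4), so quadratic reciprocity gives (5 / 53) = (53 / 5). Reduce: 53 ≡ 3 (mod 5). Now have -(3 / 5).
5 ≡ 1 (mod 4), so quadratic reciprocity gives (3 / 5) = (5 / 3). Reduce: 5 ≡ 2 (mod 3). Now have -(2 / 3).
Factor out 2: 2 = 2. Since 3 ≡ 3 (mod 8), (2 / 3) = -1. Now have (1 / 3).
(1 / 3) = 1. Collecting the sign factors: 1.

1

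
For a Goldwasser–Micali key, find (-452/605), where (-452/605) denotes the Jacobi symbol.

-1

Reduce the numerator: -452 ≡ 153 (mod 605), so (-452/605) = (153/605).
153 ≡ 1 (mod 4), so quadratic reciprocity gives (153/605) = (605/153). Reduce: 605 ≡ 146 (mod 153). Now have (146/153).
Factor out 2: 146 = 2·73. Since 153 ≡ 1 (mod 8), (2/153) = +1. Now have (73/153).
73 ≡ 1 (mod 4), so quadratic reciprocity gives (73/153) = (153/73). Reduce: 153 ≡ 7 (mod 73). Now have (7/73).
73 ≡ 1 (mod 4), so quadratic reciprocity gives (7/73) = (73/7). Reduce: 73 ≡ 3 (mod 7). Now have (3/7).
Both 3 ≡ 3 and 7 ≡ 3 (mod 4), so reciprocity gives (3/7) = -(7/3). Reduce: 7 ≡ 1 (mod 3). Now have -(1/3).
(1/3) = 1. Collecting the sign factors: -1.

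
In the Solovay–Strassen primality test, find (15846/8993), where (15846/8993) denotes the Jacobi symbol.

1

(15846/8993)
  = (6853/8993)    [15846 ≡ 6853 mod 8993]
  = (8993/6853)    [QR: 6853 ≡ 1 mod 4, sign kept]
  = (2140/6853)    [8993 ≡ 2140 mod 6853]
  = (535/6853)    [6853 ≡ 5 mod 8 ⇒ (2/6853)^2 = +1]
  = (6853/535)    [QR: 6853 ≡ 1 mod 4, sign kept]
  = (433/535)    [6853 ≡ 433 mod 535]
  = (535/433)    [QR: 433 ≡ 1 mod 4, sign kept]
  = (102/433)    [535 ≡ 102 mod 433]
  = (51/433)    [433 ≡ 1 mod 8 ⇒ (2/433) = +1]
  = (433/51)    [QR: 433 ≡ 1 mod 4, sign kept]
  = (25/51)    [433 ≡ 25 mod 51]
  = (51/25)    [QR: 25 ≡ 1 mod 4, sign kept]
  = (1/25)    [51 ≡ 1 mod 25]
  = 1    [(1/25) = 1]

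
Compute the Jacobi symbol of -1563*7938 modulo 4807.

1

By multiplicativity, (-1563·7938/4807) = (-1563/4807)·(7938/4807).
First factor (-1563/4807):
Reduce the numerator: -1563 ≡ 3244 (mod 4807), so (-1563/4807) = (3244/4807).
Factor out 2: 3244 = 2^2·811. Since 4807 ≡ 7 (mod 8), (2/4807) = +1, and (2/4807)^2 = +1. Now have (811/4807).
Both 811 ≡ 3 and 4807 ≡ 3 (mod 4), so reciprocity gives (811/4807) = -(4807/811). Reduce: 4807 ≡ 752 (mod 811). Now have -(752/811).
Factor out 2: 752 = 2^4·47. Since 811 ≡ 3 (mod 8), (2/811) = -1, and (2/811)^4 = +1. Now have -(47/811).
Both 47 ≡ 3 and 811 ≡ 3 (mod 4), so reciprocity gives (47/811) = -(811/47). Reduce: 811 ≡ 12 (mod 47). Now have (12/47).
Factor out 2: 12 = 2^2·3. Since 47 ≡ 7 (mod 8), (2/47) = +1, and (2/47)^2 = +1. Now have (3/47).
Both 3 ≡ 3 and 47 ≡ 3 (mod 4), so reciprocity gives (3/47) = -(47/3). Reduce: 47 ≡ 2 (mod 3). Now have -(2/3).
Factor out 2: 2 = 2. Since 3 ≡ 3 (mod 8), (2/3) = -1. Now have (1/3).
(1/3) = 1. Collecting the sign factors: 1.
Second factor (7938/4807):
Reduce the numerator: 7938 ≡ 3131 (mod 4807), so (7938/4807) = (3131/4807).
Both 3131 ≡ 3 and 4807 ≡ 3 (mod 4), so reciprocity gives (3131/4807) = -(4807/3131). Reduce: 4807 ≡ 1676 (mod 3131). Now have -(1676/3131).
Factor out 2: 1676 = 2^2·419. Since 3131 ≡ 3 (mod 8), (2/3131) = -1, and (2/3131)^2 = +1. Now have -(419/3131).
Both 419 ≡ 3 and 3131 ≡ 3 (mod 4), so reciprocity gives (419/3131) = -(3131/419). Reduce: 3131 ≡ 198 (mod 419). Now have (198/419).
Factor out 2: 198 = 2·99. Since 419 ≡ 3 (mod 8), (2/419) = -1. Now have -(99/419).
Both 99 ≡ 3 and 419 ≡ 3 (mod 4), so reciprocity gives (99/419) = -(419/99). Reduce: 419 ≡ 23 (mod 99). Now have (23/99).
Both 23 ≡ 3 and 99 ≡ 3 (mod 4), so reciprocity gives (23/99) = -(99/23). Reduce: 99 ≡ 7 (mod 23). Now have -(7/23).
Both 7 ≡ 3 and 23 ≡ 3 (mod 4), so reciprocity gives (7/23) = -(23/7). Reduce: 23 ≡ 2 (mod 7). Now have (2/7).
Factor out 2: 2 = 2. Since 7 ≡ 7 (mod 8), (2/7) = +1. Now have (1/7).
(1/7) = 1. Collecting the sign factors: 1.
Product: (1)·(1) = 1.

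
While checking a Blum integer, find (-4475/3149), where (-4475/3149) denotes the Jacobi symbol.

1

Reduce the numerator: -4475 ≡ 1823 (mod 3149), so (-4475/3149) = (1823/3149).
3149 ≡ 1 (mod 4), so quadratic reciprocity gives (1823/3149) = (3149/1823). Reduce: 3149 ≡ 1326 (mod 1823). Now have (1326/1823).
Factor out 2: 1326 = 2·663. Since 1823 ≡ 7 (mod 8), (2/1823) = +1. Now have (663/1823).
Both 663 ≡ 3 and 1823 ≡ 3 (mod 4), so reciprocity gives (663/1823) = -(1823/663). Reduce: 1823 ≡ 497 (mod 663). Now have -(497/663).
497 ≡ 1 (mod 4), so quadratic reciprocity gives (497/663) = (663/497). Reduce: 663 ≡ 166 (mod 497). Now have -(166/497).
Factor out 2: 166 = 2·83. Since 497 ≡ 1 (mod 8), (2/497) = +1. Now have -(83/497).
497 ≡ 1 (mod 4), so quadratic reciprocity gives (83/497) = (497/83). Reduce: 497 ≡ 82 (mod 83). Now have -(82/83).
Factor out 2: 82 = 2·41. Since 83 ≡ 3 (mod 8), (2/83) = -1. Now have (41/83).
41 ≡ 1 (mod 4), so quadratic reciprocity gives (41/83) = (83/41). Reduce: 83 ≡ 1 (mod 41). Now have (1/41).
(1/41) = 1. Collecting the sign factors: 1.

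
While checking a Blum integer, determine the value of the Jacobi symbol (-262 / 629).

-1

Reduce the numerator: -262 ≡ 367 (mod 629), so (-262 / 629) = (367 / 629).
629 ≡ 1 (mod 4), so quadratic reciprocity gives (367 / 629) = (629 / 367). Reduce: 629 ≡ 262 (mod 367). Now have (262 / 367).
Factor out 2: 262 = 2·131. Since 367 ≡ 7 (mod 8), (2 / 367) = +1. Now have (131 / 367).
Both 131 ≡ 3 and 367 ≡ 3 (mod 4), so reciprocity gives (131 / 367) = -(367 / 131). Reduce: 367 ≡ 105 (mod 131). Now have -(105 / 131).
105 ≡ 1 (mod 4), so quadratic reciprocity gives (105 / 131) = (131 / 105). Reduce: 131 ≡ 26 (mod 105). Now have -(26 / 105).
Factor out 2: 26 = 2·13. Since 105 ≡ 1 (mod 8), (2 / 105) = +1. Now have -(13 / 105).
13 ≡ 1 (mod 4), so quadratic reciprocity gives (13 / 105) = (105 / 13). Reduce: 105 ≡ 1 (mod 13). Now have -(1 / 13).
(1 / 13) = 1. Collecting the sign factors: -1.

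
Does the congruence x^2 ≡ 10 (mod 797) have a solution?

yes

(10|797)
  = -(5|797)    [797 ≡ 5 mod 8 ⇒ (2|797) = -1]
  = -(797|5)    [QR: 5 ≡ 1 mod 4, sign kept]
  = -(2|5)    [797 ≡ 2 mod 5]
  = (1|5)    [5 ≡ 5 mod 8 ⇒ (2|5) = -1]
  = 1    [(1|5) = 1]
(10|797) = 1, and 797 is prime, so 10 is a quadratic residue mod 797.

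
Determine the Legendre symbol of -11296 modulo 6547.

-1

(-11296|6547)
  = -(11296|6547)    [6547 ≡ 3 mod 4 ⇒ (-1|6547) = -1]
  = -(4749|6547)    [11296 ≡ 4749 mod 6547]
  = -(6547|4749)    [QR: 4749 ≡ 1 mod 4, sign kept]
  = -(1798|4749)    [6547 ≡ 1798 mod 4749]
  = (899|4749)    [4749 ≡ 5 mod 8 ⇒ (2|4749) = -1]
  = (4749|899)    [QR: 4749 ≡ 1 mod 4, sign kept]
  = (254|899)    [4749 ≡ 254 mod 899]
  = -(127|899)    [899 ≡ 3 mod 8 ⇒ (2|899) = -1]
  = (899|127)    [QR: both ≡ 3 mod 4, sign flips]
  = (10|127)    [899 ≡ 10 mod 127]
  = (5|127)    [127 ≡ 7 mod 8 ⇒ (2|127) = +1]
  = (127|5)    [QR: 5 ≡ 1 mod 4, sign kept]
  = (2|5)    [127 ≡ 2 mod 5]
  = -(1|5)    [5 ≡ 5 mod 8 ⇒ (2|5) = -1]
  = -1    [(1|5) = 1]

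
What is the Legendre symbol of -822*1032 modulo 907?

By multiplicativity, (-822·1032|907) = (-822|907)·(1032|907).
First factor (-822|907):
Reduce the numerator: -822 ≡ 85 (mod 907), so (-822|907) = (85|907).
85 ≡ 1 (mod 4), so quadratic reciprocity gives (85|907) = (907|85). Reduce: 907 ≡ 57 (mod 85). Now have (57|85).
57 ≡ 1 (mod 4), so quadratic reciprocity gives (57|85) = (85|57). Reduce: 85 ≡ 28 (mod 57). Now have (28|57).
Factor out 2: 28 = 2^2·7. Since 57 ≡ 1 (mod 8), (2|57) = +1, and (2|57)^2 = +1. Now have (7|57).
57 ≡ 1 (mod 4), so quadratic reciprocity gives (7|57) = (57|7). Reduce: 57 ≡ 1 (mod 7). Now have (1|7).
(1|7) = 1. Collecting the sign factors: 1.
Second factor (1032|907):
Reduce the numerator: 1032 ≡ 125 (mod 907), so (1032|907) = (125|907).
125 ≡ 1 (mod 4), so quadratic reciprocity gives (125|907) = (907|125). Reduce: 907 ≡ 32 (mod 125). Now have (32|125).
Factor out 2: 32 = 2^5. Since 125 ≡ 5 (mod 8), (2|125) = -1, and (2|125)^5 = -1. Now have -(1|125).
(1|125) = 1. Collecting the sign factors: -1.
Product: (1)·(-1) = -1.

-1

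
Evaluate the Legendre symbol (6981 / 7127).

-1

(6981 / 7127)
  = (7127 / 6981)    [QR: 6981 ≡ 1 mod 4, sign kept]
  = (146 / 6981)    [7127 ≡ 146 mod 6981]
  = -(73 / 6981)    [6981 ≡ 5 mod 8 ⇒ (2 / 6981) = -1]
  = -(6981 / 73)    [QR: 73 ≡ 1 mod 4, sign kept]
  = -(46 / 73)    [6981 ≡ 46 mod 73]
  = -(23 / 73)    [73 ≡ 1 mod 8 ⇒ (2 / 73) = +1]
  = -(73 / 23)    [QR: 73 ≡ 1 mod 4, sign kept]
  = -(4 / 23)    [73 ≡ 4 mod 23]
  = -(1 / 23)    [23 ≡ 7 mod 8 ⇒ (2 / 23)^2 = +1]
  = -1    [(1 / 23) = 1]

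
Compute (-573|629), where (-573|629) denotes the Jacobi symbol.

1

Reduce the numerator: -573 ≡ 56 (mod 629), so (-573|629) = (56|629).
Factor out 2: 56 = 2^3·7. Since 629 ≡ 5 (mod 8), (2|629) = -1, and (2|629)^3 = -1. Now have -(7|629).
629 ≡ 1 (mod 4), so quadratic reciprocity gives (7|629) = (629|7). Reduce: 629 ≡ 6 (mod 7). Now have -(6|7).
Factor out 2: 6 = 2·3. Since 7 ≡ 7 (mod 8), (2|7) = +1. Now have -(3|7).
Both 3 ≡ 3 and 7 ≡ 3 (mod 4), so reciprocity gives (3|7) = -(7|3). Reduce: 7 ≡ 1 (mod 3). Now have (1|3).
(1|3) = 1. Collecting the sign factors: 1.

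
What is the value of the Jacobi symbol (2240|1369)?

1

Reduce the numerator: 2240 ≡ 871 (mod 1369), so (2240|1369) = (871|1369).
1369 ≡ 1 (mod 4), so quadratic reciprocity gives (871|1369) = (1369|871). Reduce: 1369 ≡ 498 (mod 871). Now have (498|871).
Factor out 2: 498 = 2·249. Since 871 ≡ 7 (mod 8), (2|871) = +1. Now have (249|871).
249 ≡ 1 (mod 4), so quadratic reciprocity gives (249|871) = (871|249). Reduce: 871 ≡ 124 (mod 249). Now have (124|249).
Factor out 2: 124 = 2^2·31. Since 249 ≡ 1 (mod 8), (2|249) = +1, and (2|249)^2 = +1. Now have (31|249).
249 ≡ 1 (mod 4), so quadratic reciprocity gives (31|249) = (249|31). Reduce: 249 ≡ 1 (mod 31). Now have (1|31).
(1|31) = 1. Collecting the sign factors: 1.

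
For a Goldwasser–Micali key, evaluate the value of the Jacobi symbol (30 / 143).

Factor out 2: 30 = 2·15. Since 143 ≡ 7 (mod 8), (2 / 143) = +1. Now have (15 / 143).
Both 15 ≡ 3 and 143 ≡ 3 (mod 4), so reciprocity gives (15 / 143) = -(143 / 15). Reduce: 143 ≡ 8 (mod 15). Now have -(8 / 15).
Factor out 2: 8 = 2^3. Since 15 ≡ 7 (mod 8), (2 / 15) = +1, and (2 / 15)^3 = +1. Now have -(1 / 15).
(1 / 15) = 1. Collecting the sign factors: -1.

-1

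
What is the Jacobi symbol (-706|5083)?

Pull out -1: (-706|5083) = (-1|5083)·(706|5083). Since 5083 ≡ 3 (mod 4), (-1|5083) = -1. Now have -(706|5083).
Factor out 2: 706 = 2·353. Since 5083 ≡ 3 (mod 8), (2|5083) = -1. Now have (353|5083).
353 ≡ 1 (mod 4), so quadratic reciprocity gives (353|5083) = (5083|353). Reduce: 5083 ≡ 141 (mod 353). Now have (141|353).
141 ≡ 1 (mod 4), so quadratic reciprocity gives (141|353) = (353|141). Reduce: 353 ≡ 71 (mod 141). Now have (71|141).
141 ≡ 1 (mod 4), so quadratic reciprocity gives (71|141) = (141|71). Reduce: 141 ≡ 70 (mod 71). Now have (70|71).
Factor out 2: 70 = 2·35. Since 71 ≡ 7 (mod 8), (2|71) = +1. Now have (35|71).
Both 35 ≡ 3 and 71 ≡ 3 (mod 4), so reciprocity gives (35|71) = -(71|35). Reduce: 71 ≡ 1 (mod 35). Now have -(1|35).
(1|35) = 1. Collecting the sign factors: -1.

-1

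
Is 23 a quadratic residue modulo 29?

yes

29 ≡ 1 (mod 4), so quadratic reciprocity gives (23/29) = (29/23). Reduce: 29 ≡ 6 (mod 23). Now have (6/23).
Factor out 2: 6 = 2·3. Since 23 ≡ 7 (mod 8), (2/23) = +1. Now have (3/23).
Both 3 ≡ 3 and 23 ≡ 3 (mod 4), so reciprocity gives (3/23) = -(23/3). Reduce: 23 ≡ 2 (mod 3). Now have -(2/3).
Factor out 2: 2 = 2. Since 3 ≡ 3 (mod 8), (2/3) = -1. Now have (1/3).
(1/3) = 1. Collecting the sign factors: 1.
The Legendre symbol is 1, so x^2 ≡ 23 (mod 29) has solution.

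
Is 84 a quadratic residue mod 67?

yes

Reduce the numerator: 84 ≡ 17 (mod 67), so (84/67) = (17/67).
17 ≡ 1 (mod 4), so quadratic reciprocity gives (17/67) = (67/17). Reduce: 67 ≡ 16 (mod 17). Now have (16/17).
Factor out 2: 16 = 2^4. Since 17 ≡ 1 (mod 8), (2/17) = +1, and (2/17)^4 = +1. Now have (1/17).
(1/17) = 1. Collecting the sign factors: 1.
The Legendre symbol is 1, so x^2 ≡ 84 (mod 67) has solution.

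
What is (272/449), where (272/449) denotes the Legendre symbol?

-1

(272/449)
  = (17/449)    [449 ≡ 1 mod 8 ⇒ (2/449)^4 = +1]
  = (449/17)    [QR: 17 ≡ 1 mod 4, sign kept]
  = (7/17)    [449 ≡ 7 mod 17]
  = (17/7)    [QR: 17 ≡ 1 mod 4, sign kept]
  = (3/7)    [17 ≡ 3 mod 7]
  = -(7/3)    [QR: both ≡ 3 mod 4, sign flips]
  = -(1/3)    [7 ≡ 1 mod 3]
  = -1    [(1/3) = 1]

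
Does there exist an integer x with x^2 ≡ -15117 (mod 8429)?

Reduce the numerator: -15117 ≡ 1741 (mod 8429), so (-15117|8429) = (1741|8429).
1741 ≡ 1 (mod 4), so quadratic reciprocity gives (1741|8429) = (8429|1741). Reduce: 8429 ≡ 1465 (mod 1741). Now have (1465|1741).
1465 ≡ 1 (mod 4), so quadratic reciprocity gives (1465|1741) = (1741|1465). Reduce: 1741 ≡ 276 (mod 1465). Now have (276|1465).
Factor out 2: 276 = 2^2·69. Since 1465 ≡ 1 (mod 8), (2|1465) = +1, and (2|1465)^2 = +1. Now have (69|1465).
69 ≡ 1 (mod 4), so quadratic reciprocity gives (69|1465) = (1465|69). Reduce: 1465 ≡ 16 (mod 69). Now have (16|69).
Factor out 2: 16 = 2^4. Since 69 ≡ 5 (mod 8), (2|69) = -1, and (2|69)^4 = +1. Now have (1|69).
(1|69) = 1. Collecting the sign factors: 1.
The Legendre symbol is 1, so x^2 ≡ -15117 (mod 8429) has solution.

yes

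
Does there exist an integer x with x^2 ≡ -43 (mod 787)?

yes

(-43/787)
  = (744/787)    [-43 ≡ 744 mod 787]
  = -(93/787)    [787 ≡ 3 mod 8 ⇒ (2/787)^3 = -1]
  = -(787/93)    [QR: 93 ≡ 1 mod 4, sign kept]
  = -(43/93)    [787 ≡ 43 mod 93]
  = -(93/43)    [QR: 93 ≡ 1 mod 4, sign kept]
  = -(7/43)    [93 ≡ 7 mod 43]
  = (43/7)    [QR: both ≡ 3 mod 4, sign flips]
  = (1/7)    [43 ≡ 1 mod 7]
  = 1    [(1/7) = 1]
The Legendre symbol is 1, so x^2 ≡ -43 (mod 787) has solution.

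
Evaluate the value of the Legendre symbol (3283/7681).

-1

(3283/7681)
  = (7681/3283)    [QR: 7681 ≡ 1 mod 4, sign kept]
  = (1115/3283)    [7681 ≡ 1115 mod 3283]
  = -(3283/1115)    [QR: both ≡ 3 mod 4, sign flips]
  = -(1053/1115)    [3283 ≡ 1053 mod 1115]
  = -(1115/1053)    [QR: 1053 ≡ 1 mod 4, sign kept]
  = -(62/1053)    [1115 ≡ 62 mod 1053]
  = (31/1053)    [1053 ≡ 5 mod 8 ⇒ (2/1053) = -1]
  = (1053/31)    [QR: 1053 ≡ 1 mod 4, sign kept]
  = (30/31)    [1053 ≡ 30 mod 31]
  = (15/31)    [31 ≡ 7 mod 8 ⇒ (2/31) = +1]
  = -(31/15)    [QR: both ≡ 3 mod 4, sign flips]
  = -(1/15)    [31 ≡ 1 mod 15]
  = -1    [(1/15) = 1]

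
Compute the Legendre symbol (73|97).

(73|97)
  = (97|73)    [QR: 73 ≡ 1 mod 4, sign kept]
  = (24|73)    [97 ≡ 24 mod 73]
  = (3|73)    [73 ≡ 1 mod 8 ⇒ (2|73)^3 = +1]
  = (73|3)    [QR: 73 ≡ 1 mod 4, sign kept]
  = (1|3)    [73 ≡ 1 mod 3]
  = 1    [(1|3) = 1]

1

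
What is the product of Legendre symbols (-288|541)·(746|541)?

By multiplicativity, (-288·746|541) = (-288|541)·(746|541).
First factor (-288|541):
(-288|541)
  = (253|541)    [-288 ≡ 253 mod 541]
  = (541|253)    [QR: 253 ≡ 1 mod 4, sign kept]
  = (35|253)    [541 ≡ 35 mod 253]
  = (253|35)    [QR: 253 ≡ 1 mod 4, sign kept]
  = (8|35)    [253 ≡ 8 mod 35]
  = -(1|35)    [35 ≡ 3 mod 8 ⇒ (2|35)^3 = -1]
  = -1    [(1|35) = 1]
Second factor (746|541):
(746|541)
  = (205|541)    [746 ≡ 205 mod 541]
  = (541|205)    [QR: 205 ≡ 1 mod 4, sign kept]
  = (131|205)    [541 ≡ 131 mod 205]
  = (205|131)    [QR: 205 ≡ 1 mod 4, sign kept]
  = (74|131)    [205 ≡ 74 mod 131]
  = -(37|131)    [131 ≡ 3 mod 8 ⇒ (2|131) = -1]
  = -(131|37)    [QR: 37 ≡ 1 mod 4, sign kept]
  = -(20|37)    [131 ≡ 20 mod 37]
  = -(5|37)    [37 ≡ 5 mod 8 ⇒ (2|37)^2 = +1]
  = -(37|5)    [QR: 5 ≡ 1 mod 4, sign kept]
  = -(2|5)    [37 ≡ 2 mod 5]
  = (1|5)    [5 ≡ 5 mod 8 ⇒ (2|5) = -1]
  = 1    [(1|5) = 1]
Product: (-1)·(1) = -1.

-1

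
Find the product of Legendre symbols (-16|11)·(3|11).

By multiplicativity, (-16·3|11) = (-16|11)·(3|11).
First factor (-16|11):
Reduce the numerator: -16 ≡ 6 (mod 11), so (-16|11) = (6|11).
Factor out 2: 6 = 2·3. Since 11 ≡ 3 (mod 8), (2|11) = -1. Now have -(3|11).
Both 3 ≡ 3 and 11 ≡ 3 (mod 4), so reciprocity gives (3|11) = -(11|3). Reduce: 11 ≡ 2 (mod 3). Now have (2|3).
Factor out 2: 2 = 2. Since 3 ≡ 3 (mod 8), (2|3) = -1. Now have -(1|3).
(1|3) = 1. Collecting the sign factors: -1.
Second factor (3|11):
Both 3 ≡ 3 and 11 ≡ 3 (mod 4), so reciprocity gives (3|11) = -(11|3). Reduce: 11 ≡ 2 (mod 3). Now have -(2|3).
Factor out 2: 2 = 2. Since 3 ≡ 3 (mod 8), (2|3) = -1. Now have (1|3).
(1|3) = 1. Collecting the sign factors: 1.
Product: (-1)·(1) = -1.

-1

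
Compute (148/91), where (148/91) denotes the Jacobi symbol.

Reduce the numerator: 148 ≡ 57 (mod 91), so (148/91) = (57/91).
57 ≡ 1 (mod 4), so quadratic reciprocity gives (57/91) = (91/57). Reduce: 91 ≡ 34 (mod 57). Now have (34/57).
Factor out 2: 34 = 2·17. Since 57 ≡ 1 (mod 8), (2/57) = +1. Now have (17/57).
17 ≡ 1 (mod 4), so quadratic reciprocity gives (17/57) = (57/17). Reduce: 57 ≡ 6 (mod 17). Now have (6/17).
Factor out 2: 6 = 2·3. Since 17 ≡ 1 (mod 8), (2/17) = +1. Now have (3/17).
17 ≡ 1 (mod 4), so quadratic reciprocity gives (3/17) = (17/3). Reduce: 17 ≡ 2 (mod 3). Now have (2/3).
Factor out 2: 2 = 2. Since 3 ≡ 3 (mod 8), (2/3) = -1. Now have -(1/3).
(1/3) = 1. Collecting the sign factors: -1.

-1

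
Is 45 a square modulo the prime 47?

no

(45|47)
  = (47|45)    [QR: 45 ≡ 1 mod 4, sign kept]
  = (2|45)    [47 ≡ 2 mod 45]
  = -(1|45)    [45 ≡ 5 mod 8 ⇒ (2|45) = -1]
  = -1    [(1|45) = 1]
(45|47) = -1, and 47 is prime, so 45 is not a quadratic residue mod 47.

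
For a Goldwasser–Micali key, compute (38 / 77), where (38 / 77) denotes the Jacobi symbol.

-1

(38 / 77)
  = -(19 / 77)    [77 ≡ 5 mod 8 ⇒ (2 / 77) = -1]
  = -(77 / 19)    [QR: 77 ≡ 1 mod 4, sign kept]
  = -(1 / 19)    [77 ≡ 1 mod 19]
  = -1    [(1 / 19) = 1]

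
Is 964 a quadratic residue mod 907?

Reduce the numerator: 964 ≡ 57 (mod 907), so (964/907) = (57/907).
57 ≡ 1 (mod 4), so quadratic reciprocity gives (57/907) = (907/57). Reduce: 907 ≡ 52 (mod 57). Now have (52/57).
Factor out 2: 52 = 2^2·13. Since 57 ≡ 1 (mod 8), (2/57) = +1, and (2/57)^2 = +1. Now have (13/57).
13 ≡ 1 (mod 4), so quadratic reciprocity gives (13/57) = (57/13). Reduce: 57 ≡ 5 (mod 13). Now have (5/13).
5 ≡ 1 (mod 4), so quadratic reciprocity gives (5/13) = (13/5). Reduce: 13 ≡ 3 (mod 5). Now have (3/5).
5 ≡ 1 (mod 4), so quadratic reciprocity gives (3/5) = (5/3). Reduce: 5 ≡ 2 (mod 3). Now have (2/3).
Factor out 2: 2 = 2. Since 3 ≡ 3 (mod 8), (2/3) = -1. Now have -(1/3).
(1/3) = 1. Collecting the sign factors: -1.
(964/907) = -1, and 907 is prime, so 964 is not a quadratic residue mod 907.

no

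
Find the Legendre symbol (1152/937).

Reduce the numerator: 1152 ≡ 215 (mod 937), so (1152/937) = (215/937).
937 ≡ 1 (mod 4), so quadratic reciprocity gives (215/937) = (937/215). Reduce: 937 ≡ 77 (mod 215). Now have (77/215).
77 ≡ 1 (mod 4), so quadratic reciprocity gives (77/215) = (215/77). Reduce: 215 ≡ 61 (mod 77). Now have (61/77).
61 ≡ 1 (mod 4), so quadratic reciprocity gives (61/77) = (77/61). Reduce: 77 ≡ 16 (mod 61). Now have (16/61).
Factor out 2: 16 = 2^4. Since 61 ≡ 5 (mod 8), (2/61) = -1, and (2/61)^4 = +1. Now have (1/61).
(1/61) = 1. Collecting the sign factors: 1.

1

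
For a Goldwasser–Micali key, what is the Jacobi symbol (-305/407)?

(-305/407)
  = -(305/407)    [407 ≡ 3 mod 4 ⇒ (-1/407) = -1]
  = -(407/305)    [QR: 305 ≡ 1 mod 4, sign kept]
  = -(102/305)    [407 ≡ 102 mod 305]
  = -(51/305)    [305 ≡ 1 mod 8 ⇒ (2/305) = +1]
  = -(305/51)    [QR: 305 ≡ 1 mod 4, sign kept]
  = -(50/51)    [305 ≡ 50 mod 51]
  = (25/51)    [51 ≡ 3 mod 8 ⇒ (2/51) = -1]
  = (51/25)    [QR: 25 ≡ 1 mod 4, sign kept]
  = (1/25)    [51 ≡ 1 mod 25]
  = 1    [(1/25) = 1]

1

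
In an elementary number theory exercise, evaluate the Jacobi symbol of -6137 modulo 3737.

(-6137/3737)
  = (1337/3737)    [-6137 ≡ 1337 mod 3737]
  = (3737/1337)    [QR: 1337 ≡ 1 mod 4, sign kept]
  = (1063/1337)    [3737 ≡ 1063 mod 1337]
  = (1337/1063)    [QR: 1337 ≡ 1 mod 4, sign kept]
  = (274/1063)    [1337 ≡ 274 mod 1063]
  = (137/1063)    [1063 ≡ 7 mod 8 ⇒ (2/1063) = +1]
  = (1063/137)    [QR: 137 ≡ 1 mod 4, sign kept]
  = (104/137)    [1063 ≡ 104 mod 137]
  = (13/137)    [137 ≡ 1 mod 8 ⇒ (2/137)^3 = +1]
  = (137/13)    [QR: 13 ≡ 1 mod 4, sign kept]
  = (7/13)    [137 ≡ 7 mod 13]
  = (13/7)    [QR: 13 ≡ 1 mod 4, sign kept]
  = (6/7)    [13 ≡ 6 mod 7]
  = (3/7)    [7 ≡ 7 mod 8 ⇒ (2/7) = +1]
  = -(7/3)    [QR: both ≡ 3 mod 4, sign flips]
  = -(1/3)    [7 ≡ 1 mod 3]
  = -1    [(1/3) = 1]

-1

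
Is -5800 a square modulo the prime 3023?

(-5800/3023)
  = (246/3023)    [-5800 ≡ 246 mod 3023]
  = (123/3023)    [3023 ≡ 7 mod 8 ⇒ (2/3023) = +1]
  = -(3023/123)    [QR: both ≡ 3 mod 4, sign flips]
  = -(71/123)    [3023 ≡ 71 mod 123]
  = (123/71)    [QR: both ≡ 3 mod 4, sign flips]
  = (52/71)    [123 ≡ 52 mod 71]
  = (13/71)    [71 ≡ 7 mod 8 ⇒ (2/71)^2 = +1]
  = (71/13)    [QR: 13 ≡ 1 mod 4, sign kept]
  = (6/13)    [71 ≡ 6 mod 13]
  = -(3/13)    [13 ≡ 5 mod 8 ⇒ (2/13) = -1]
  = -(13/3)    [QR: 13 ≡ 1 mod 4, sign kept]
  = -(1/3)    [13 ≡ 1 mod 3]
  = -1    [(1/3) = 1]
(-5800/3023) = -1, and 3023 is prime, so -5800 is not a quadratic residue mod 3023.

no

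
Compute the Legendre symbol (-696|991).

Reduce the numerator: -696 ≡ 295 (mod 991), so (-696|991) = (295|991).
Both 295 ≡ 3 and 991 ≡ 3 (mod 4), so reciprocity gives (295|991) = -(991|295). Reduce: 991 ≡ 106 (mod 295). Now have -(106|295).
Factor out 2: 106 = 2·53. Since 295 ≡ 7 (mod 8), (2|295) = +1. Now have -(53|295).
53 ≡ 1 (mod 4), so quadratic reciprocity gives (53|295) = (295|53). Reduce: 295 ≡ 30 (mod 53). Now have -(30|53).
Factor out 2: 30 = 2·15. Since 53 ≡ 5 (mod 8), (2|53) = -1. Now have (15|53).
53 ≡ 1 (mod 4), so quadratic reciprocity gives (15|53) = (53|15). Reduce: 53 ≡ 8 (mod 15). Now have (8|15).
Factor out 2: 8 = 2^3. Since 15 ≡ 7 (mod 8), (2|15) = +1, and (2|15)^3 = +1. Now have (1|15).
(1|15) = 1. Collecting the sign factors: 1.

1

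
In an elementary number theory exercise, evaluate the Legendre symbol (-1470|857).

Pull out -1: (-1470|857) = (-1|857)·(1470|857). Since 857 ≡ 1 (mod 4), (-1|857) = +1. Now have (1470|857).
Reduce the numerator: 1470 ≡ 613 (mod 857), so (1470|857) = (613|857).
613 ≡ 1 (mod 4), so quadratic reciprocity gives (613|857) = (857|613). Reduce: 857 ≡ 244 (mod 613). Now have (244|613).
Factor out 2: 244 = 2^2·61. Since 613 ≡ 5 (mod 8), (2|613) = -1, and (2|613)^2 = +1. Now have (61|613).
61 ≡ 1 (mod 4), so quadratic reciprocity gives (61|613) = (613|61). Reduce: 613 ≡ 3 (mod 61). Now have (3|61).
61 ≡ 1 (mod 4), so quadratic reciprocity gives (3|61) = (61|3). Reduce: 61 ≡ 1 (mod 3). Now have (1|3).
(1|3) = 1. Collecting the sign factors: 1.

1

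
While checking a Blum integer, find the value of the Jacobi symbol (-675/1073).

-1

(-675/1073)
  = (398/1073)    [-675 ≡ 398 mod 1073]
  = (199/1073)    [1073 ≡ 1 mod 8 ⇒ (2/1073) = +1]
  = (1073/199)    [QR: 1073 ≡ 1 mod 4, sign kept]
  = (78/199)    [1073 ≡ 78 mod 199]
  = (39/199)    [199 ≡ 7 mod 8 ⇒ (2/199) = +1]
  = -(199/39)    [QR: both ≡ 3 mod 4, sign flips]
  = -(4/39)    [199 ≡ 4 mod 39]
  = -(1/39)    [39 ≡ 7 mod 8 ⇒ (2/39)^2 = +1]
  = -1    [(1/39) = 1]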